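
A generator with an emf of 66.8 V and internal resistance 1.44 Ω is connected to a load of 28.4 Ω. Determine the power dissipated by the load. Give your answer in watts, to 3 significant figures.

Load and internal resistance form a series loop — compute the loop current, then the load power via I²R.
I = ε / (r + R) = 66.8 / (1.44 + 28.4) = 2.239 A
P_load = I² R = (2.239)² × 28.4 = 142.3 W

142 W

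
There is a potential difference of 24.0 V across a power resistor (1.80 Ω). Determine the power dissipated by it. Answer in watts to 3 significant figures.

320 W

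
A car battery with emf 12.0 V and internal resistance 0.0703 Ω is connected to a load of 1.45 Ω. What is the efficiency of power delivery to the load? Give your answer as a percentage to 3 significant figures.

95.4 %

Both r and R carry the same current, so the power split is just the resistance split: η = R/(R+r).
η = R / (R + r) = 1.45 / (1.45 + 0.0703) = 0.9538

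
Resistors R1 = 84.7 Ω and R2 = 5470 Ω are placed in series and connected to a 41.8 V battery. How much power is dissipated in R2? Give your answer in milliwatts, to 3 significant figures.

Every series element carries the same I. Get I from the total resistance, then P = I² × R2.
R_total = 84.7 + 5470 = 5555 Ω
I = V / R_total = 41.8 / 5555 = 0.007525 A
P_R2 = I² × R2 = (0.007525)² × 5470 = 0.3098 W

310 mW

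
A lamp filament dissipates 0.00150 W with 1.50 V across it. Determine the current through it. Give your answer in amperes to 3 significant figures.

0.00100 A

The two known quantities fix the third via I = P / V.
I = 0.00150 / 1.50 = 0.001000 A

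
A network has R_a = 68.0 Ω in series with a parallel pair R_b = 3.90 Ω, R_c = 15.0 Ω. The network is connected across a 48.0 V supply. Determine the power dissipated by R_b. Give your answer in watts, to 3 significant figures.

1.12 W

Collapse R_b‖R_c to a single equivalent, reducing the network to two series elements.
R_p = (3.90×15.0)/(3.90+15.0) = 3.095 Ω
R_total = 68.0 + 3.095 = 71.10 Ω
I = V / R_total = 48.0 / 71.10 = 0.6752 A
Voltage across the parallel pair: V_p = I × R_p = 0.6752 × 3.095 = 2.090 V
R_b sees V_p directly, so P = V_p² / R_b.
P_R_b = (2.090)² / 3.90 = 1.120 W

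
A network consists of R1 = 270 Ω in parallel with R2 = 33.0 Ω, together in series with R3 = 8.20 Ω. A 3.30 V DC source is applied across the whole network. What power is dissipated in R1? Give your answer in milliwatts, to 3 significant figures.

24.7 mW

Combine R1 and R2 into their parallel equivalent first, reducing the network to two series resistors.
R_p = (270×33.0)/(270+33.0) = 29.41 Ω
R_total = R_p + 8.20 = 29.41 + 8.20 = 37.61 Ω
I = V / R_total = 3.30 / 37.61 = 0.08775 A
Voltage across the parallel pair: V_p = I × R_p = 0.08775 × 29.41 = 2.580 V
R1 has V_p across it, so P = V_p²/R1.
P_R1 = (2.580)² / 270 = 0.02466 W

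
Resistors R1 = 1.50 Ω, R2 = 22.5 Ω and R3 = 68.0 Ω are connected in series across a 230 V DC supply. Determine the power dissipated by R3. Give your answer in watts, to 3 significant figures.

Series elements share the same current, so find I first, then use P = I²R.
R_total = 1.50 + 22.5 + 68.0 = 92.00 Ω
I = V / R_total = 230 / 92.00 = 2.500 A
P_R3 = I² × R3 = (2.500)² × 68.0 = 425.0 W

425 W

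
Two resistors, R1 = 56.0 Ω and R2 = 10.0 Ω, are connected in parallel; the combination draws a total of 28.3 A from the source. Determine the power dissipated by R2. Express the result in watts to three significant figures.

We need the common branch voltage; get it from I_total × R_eq, then P = V²/R for the branch.
1/R_eq = 1/56.0 + 1/10.0 ⇒ R_eq = 8.485 Ω
V = I_total × R_eq = 28.30 × 8.485 = 240.1 V
P_R2 = V² / R2 = (240.1)² / 10.0 = 5766 W

5770 W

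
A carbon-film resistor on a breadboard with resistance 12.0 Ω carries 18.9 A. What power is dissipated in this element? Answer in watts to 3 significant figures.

4290 W

The current through and the resistance of the element are both given; use P = I²R.
P = (18.90 A)² × 12.0 Ω = 4287 W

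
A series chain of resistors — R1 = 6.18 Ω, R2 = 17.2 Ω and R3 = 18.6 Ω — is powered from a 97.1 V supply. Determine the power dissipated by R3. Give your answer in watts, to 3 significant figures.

99.5 W

Series elements share the same current, so find I first, then use P = I²R.
R_total = 6.18 + 17.2 + 18.6 = 41.98 Ω
I = V / R_total = 97.1 / 41.98 = 2.313 A
P_R3 = I² × R3 = (2.313)² × 18.6 = 99.51 W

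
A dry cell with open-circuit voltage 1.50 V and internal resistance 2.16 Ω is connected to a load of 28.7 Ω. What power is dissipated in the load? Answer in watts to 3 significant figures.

Find the circuit current first, then P = I²R for the load (series elements share I).
I = ε / (r + R) = 1.50 / (2.16 + 28.7) = 0.04861 A
P_load = I² R = (0.04861)² × 28.7 = 0.06781 W

0.0678 W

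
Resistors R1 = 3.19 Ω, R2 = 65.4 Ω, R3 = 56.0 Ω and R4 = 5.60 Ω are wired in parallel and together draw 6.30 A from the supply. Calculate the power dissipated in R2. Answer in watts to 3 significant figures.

2.20 W

The branches share the same voltage, but only the total current is given — find V from the equivalent resistance first.
1/R_eq = 1/3.19 + 1/65.4 + 1/56.0 + 1/5.60 ⇒ R_eq = 1.904 Ω
V = I_total × R_eq = 6.300 × 1.904 = 12.00 V
P_R2 = V² / R2 = (12.00)² / 65.4 = 2.200 W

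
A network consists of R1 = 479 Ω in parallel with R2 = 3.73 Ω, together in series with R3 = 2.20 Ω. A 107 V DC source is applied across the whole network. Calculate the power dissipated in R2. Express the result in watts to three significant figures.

1210 W

Collapse the R1‖R2 pair into one equivalent R_p; then R_p and R3 form a series string.
R_p = (479×3.73)/(479+3.73) = 3.701 Ω
R_total = R_p + 2.20 = 3.701 + 2.20 = 5.901 Ω
I = V / R_total = 107 / 5.901 = 18.13 A
Voltage across the parallel pair: V_p = I × R_p = 18.13 × 3.701 = 67.11 V
R2 has V_p across it, so P = V_p²/R2.
P_R2 = (67.11)² / 3.73 = 1207 W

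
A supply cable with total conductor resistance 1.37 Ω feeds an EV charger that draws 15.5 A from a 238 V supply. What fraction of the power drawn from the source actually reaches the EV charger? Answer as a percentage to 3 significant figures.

The supply cable carries the full 15.5 A.
P_line = I² R_line = (15.50)² × 1.37 = 329.1 W
P_source = V I = 238 × 15.50 = 3689 W; P_load = 3360 W
η = P_load / P_source = 3360 / 3689 = 0.9108

91.1 %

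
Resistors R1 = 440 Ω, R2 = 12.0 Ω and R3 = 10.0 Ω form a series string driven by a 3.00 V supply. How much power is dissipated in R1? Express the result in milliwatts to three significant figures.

18.6 mW

Since the resistors are in series they all carry the loop current I = V/R_total; the power in any one is I²R.
R_total = 440 + 12.0 + 10.0 = 462.0 Ω
I = V / R_total = 3.00 / 462.0 = 0.006494 A
P_R1 = I² × R1 = (0.006494)² × 440 = 0.01855 W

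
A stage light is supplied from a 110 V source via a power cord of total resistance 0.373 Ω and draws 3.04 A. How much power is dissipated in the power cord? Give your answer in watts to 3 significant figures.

3.45 W

The power cord and load are in series, so the same current flows in both; the loss is I²R_line.
The power cord carries the full 3.04 A.
P_line = I² R_line = (3.040)² × 0.373 = 3.447 W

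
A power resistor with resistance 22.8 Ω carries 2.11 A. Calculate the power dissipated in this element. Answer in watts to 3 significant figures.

102 W

Current and resistance are given, so P = I²R is the direct form.
P = (2.110 A)² × 22.8 Ω = 101.5 W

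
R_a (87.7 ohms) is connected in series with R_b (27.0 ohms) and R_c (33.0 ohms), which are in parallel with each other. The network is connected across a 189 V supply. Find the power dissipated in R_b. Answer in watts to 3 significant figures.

27.7 W

Replace R_b and R_c with their parallel equivalent so the circuit becomes R_a in series with R_p.
R_p = (27.0×33.0)/(27.0+33.0) = 14.85 Ω
R_total = 87.7 + 14.85 = 102.5 Ω
I = V / R_total = 189 / 102.5 = 1.843 A
Voltage across the parallel pair: V_p = I × R_p = 1.843 × 14.85 = 27.37 V
R_b is across V_p, so use P = V²/R for that branch.
P_R_b = (27.37)² / 27.0 = 27.74 W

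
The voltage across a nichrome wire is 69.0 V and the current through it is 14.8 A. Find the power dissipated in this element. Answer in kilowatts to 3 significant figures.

Since both terminal voltage and current are stated, P = V I gives the power in one step.
P = 69.0 V × 14.80 A = 1021 W

1.02 kW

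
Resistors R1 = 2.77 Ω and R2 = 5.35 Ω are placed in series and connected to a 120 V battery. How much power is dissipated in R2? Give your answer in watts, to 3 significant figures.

1170 W

Since the resistors are in series they all carry the loop current I = V/R_total; the power in any one is I²R.
R_total = 2.77 + 5.35 = 8.120 Ω
I = V / R_total = 120 / 8.120 = 14.78 A
P_R2 = I² × R2 = (14.78)² × 5.35 = 1168 W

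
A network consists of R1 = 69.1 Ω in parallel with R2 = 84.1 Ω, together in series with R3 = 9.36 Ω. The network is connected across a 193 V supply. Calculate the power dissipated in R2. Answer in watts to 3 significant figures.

Combine R1 and R2 into their parallel equivalent first, reducing the network to two series resistors.
R_p = (69.1×84.1)/(69.1+84.1) = 37.93 Ω
R_total = R_p + 9.36 = 37.93 + 9.36 = 47.29 Ω
I = V / R_total = 193 / 47.29 = 4.081 A
Voltage across the parallel pair: V_p = I × R_p = 4.081 × 37.93 = 154.8 V
Use P = V²/R for R2 with V = V_p.
P_R2 = (154.8)² / 84.1 = 284.9 W

285 W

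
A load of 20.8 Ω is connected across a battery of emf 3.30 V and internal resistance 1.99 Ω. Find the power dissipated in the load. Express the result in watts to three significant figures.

Load and internal resistance form a series loop — compute the loop current, then the load power via I²R.
I = ε / (r + R) = 3.30 / (1.99 + 20.8) = 0.1448 A
P_load = I² R = (0.1448)² × 20.8 = 0.4361 W

0.436 W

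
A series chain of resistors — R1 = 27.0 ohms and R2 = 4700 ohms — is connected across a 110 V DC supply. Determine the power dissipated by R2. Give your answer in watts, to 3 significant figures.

The current is common to all series resistors; compute it, then apply P = I²R for the target.
R_total = 27.0 + 4700 = 4727 Ω
I = V / R_total = 110 / 4727 = 0.02327 A
P_R2 = I² × R2 = (0.02327)² × 4700 = 2.545 W

2.55 W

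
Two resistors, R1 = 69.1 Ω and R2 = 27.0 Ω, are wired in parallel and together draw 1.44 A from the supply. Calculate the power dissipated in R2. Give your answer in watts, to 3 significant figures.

28.9 W

Parallel branches share V, not I — compute V via R_eq, then use V²/R for the target branch.
1/R_eq = 1/69.1 + 1/27.0 ⇒ R_eq = 19.41 Ω
V = I_total × R_eq = 1.440 × 19.41 = 27.96 V
P_R2 = V² / R2 = (27.96)² / 27.0 = 28.95 W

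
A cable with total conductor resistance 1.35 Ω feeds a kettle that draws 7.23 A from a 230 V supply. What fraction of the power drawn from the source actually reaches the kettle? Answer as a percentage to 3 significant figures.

95.8 %

The cable carries the full 7.23 A.
P_line = I² R_line = (7.230)² × 1.35 = 70.57 W
P_source = V I = 230 × 7.230 = 1663 W; P_load = 1592 W
η = P_load / P_source = 1592 / 1663 = 0.9576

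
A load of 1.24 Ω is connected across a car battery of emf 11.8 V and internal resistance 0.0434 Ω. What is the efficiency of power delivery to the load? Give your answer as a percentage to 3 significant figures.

96.6 %

Both r and R carry the same current, so the power split is just the resistance split: η = R/(R+r).
η = R / (R + r) = 1.24 / (1.24 + 0.0434) = 0.9662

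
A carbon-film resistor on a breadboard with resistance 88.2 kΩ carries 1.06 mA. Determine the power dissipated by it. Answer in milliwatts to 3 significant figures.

99.1 mW

The current through and the resistance of the element are both given; use P = I²R.
P = (0.001060 A)² × 88200 Ω = 0.09910 W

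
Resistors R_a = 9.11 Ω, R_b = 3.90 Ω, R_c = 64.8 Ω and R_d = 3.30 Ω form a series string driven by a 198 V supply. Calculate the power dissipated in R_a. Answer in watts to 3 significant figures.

54.3 W

Series elements share the same current, so find I first, then use P = I²R.
R_total = 9.11 + 3.90 + 64.8 + 3.30 = 81.11 Ω
I = V / R_total = 198 / 81.11 = 2.441 A
P_R_a = I² × R_a = (2.441)² × 9.11 = 54.29 W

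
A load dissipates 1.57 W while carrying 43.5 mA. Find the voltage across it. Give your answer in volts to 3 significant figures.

The two known quantities fix the third via V = P / I.
V = 1.57 / 0.04350 = 36.09 V

36.1 V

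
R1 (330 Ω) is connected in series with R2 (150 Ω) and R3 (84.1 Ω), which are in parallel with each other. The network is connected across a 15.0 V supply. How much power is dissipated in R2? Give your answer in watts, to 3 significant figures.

0.0296 W

Reduce the parallel pair to R_p first; the network is then a simple series string.
R_p = (150×84.1)/(150+84.1) = 53.89 Ω
R_total = 330 + 53.89 = 383.9 Ω
I = V / R_total = 15.0 / 383.9 = 0.03907 A
Voltage across the parallel pair: V_p = I × R_p = 0.03907 × 53.89 = 2.106 V
R2 sees V_p directly, so P = V_p² / R2.
P_R2 = (2.106)² / 150 = 0.02956 W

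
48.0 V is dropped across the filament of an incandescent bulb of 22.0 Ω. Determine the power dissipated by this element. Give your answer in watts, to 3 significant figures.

105 W

We know the drop across the element and its resistance — P = V²/R, one step.
P = (48.0 V)² / 22.0 Ω = 104.7 W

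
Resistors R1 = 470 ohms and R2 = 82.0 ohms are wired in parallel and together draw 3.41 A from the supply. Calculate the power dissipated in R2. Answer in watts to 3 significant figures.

Only the total current is stated, so first find the parallel equivalent to get the voltage across the combination.
1/R_eq = 1/470 + 1/82.0 ⇒ R_eq = 69.82 Ω
V = I_total × R_eq = 3.410 × 69.82 = 238.1 V
P_R2 = V² / R2 = (238.1)² / 82.0 = 691.3 W

691 W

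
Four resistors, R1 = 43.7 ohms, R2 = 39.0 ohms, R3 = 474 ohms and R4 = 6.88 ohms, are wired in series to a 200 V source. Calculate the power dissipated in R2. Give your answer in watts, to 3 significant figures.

In a series string the same current flows through every resistor — find that current, then P = I²R for the one we want.
R_total = 43.7 + 39.0 + 474 + 6.88 = 563.6 Ω
I = V / R_total = 200 / 563.6 = 0.3549 A
P_R2 = I² × R2 = (0.3549)² × 39.0 = 4.911 W

4.91 W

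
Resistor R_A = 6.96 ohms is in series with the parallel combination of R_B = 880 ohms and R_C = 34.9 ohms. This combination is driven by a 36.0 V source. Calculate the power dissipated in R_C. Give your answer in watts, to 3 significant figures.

Reduce the parallel pair to R_p first; the network is then a simple series string.
R_p = (880×34.9)/(880+34.9) = 33.57 Ω
R_total = 6.96 + 33.57 = 40.53 Ω
I = V / R_total = 36.0 / 40.53 = 0.8883 A
Voltage across the parallel pair: V_p = I × R_p = 0.8883 × 33.57 = 29.82 V
R_C sees V_p directly, so P = V_p² / R_C.
P_R_C = (29.82)² / 34.9 = 25.48 W

25.5 W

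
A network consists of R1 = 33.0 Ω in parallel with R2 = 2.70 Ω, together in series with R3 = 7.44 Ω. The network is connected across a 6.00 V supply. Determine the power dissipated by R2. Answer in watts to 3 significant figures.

0.841 W

Reduce the parallel combination to a single R_p; the circuit then becomes R_p in series with the remaining resistor.
R_p = (33.0×2.70)/(33.0+2.70) = 2.496 Ω
R_total = R_p + 7.44 = 2.496 + 7.44 = 9.936 Ω
I = V / R_total = 6.00 / 9.936 = 0.6039 A
Voltage across the parallel pair: V_p = I × R_p = 0.6039 × 2.496 = 1.507 V
R2 has V_p across it, so P = V_p²/R2.
P_R2 = (1.507)² / 2.70 = 0.8413 W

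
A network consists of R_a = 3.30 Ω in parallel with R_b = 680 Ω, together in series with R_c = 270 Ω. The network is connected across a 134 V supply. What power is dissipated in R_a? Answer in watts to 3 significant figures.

Combine R_a and R_b into their parallel equivalent first, reducing the network to two series resistors.
R_p = (3.30×680)/(3.30+680) = 3.284 Ω
R_total = R_p + 270 = 3.284 + 270 = 273.3 Ω
I = V / R_total = 134 / 273.3 = 0.4903 A
Voltage across the parallel pair: V_p = I × R_p = 0.4903 × 3.284 = 1.610 V
Use P = V²/R for R_a with V = V_p.
P_R_a = (1.610)² / 3.30 = 0.7858 W

0.786 W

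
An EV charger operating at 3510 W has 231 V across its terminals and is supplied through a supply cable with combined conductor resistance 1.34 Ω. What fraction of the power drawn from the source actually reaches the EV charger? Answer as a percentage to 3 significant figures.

91.9 %

I = P / V = 3510 / 231 = 15.19 A through the supply cable.
P_line = I² R_line = (15.19)² × 1.34 = 309.4 W
P_source = P_load + P_line = 3510 + 309.4 = 3819 W
η = P_load / P_source = 3510 / 3819 = 0.9190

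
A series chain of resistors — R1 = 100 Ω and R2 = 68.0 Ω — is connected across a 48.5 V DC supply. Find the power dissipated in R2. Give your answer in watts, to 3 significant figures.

5.67 W

Since the resistors are in series they all carry the loop current I = V/R_total; the power in any one is I²R.
R_total = 100 + 68.0 = 168.0 Ω
I = V / R_total = 48.5 / 168.0 = 0.2887 A
P_R2 = I² × R2 = (0.2887)² × 68.0 = 5.667 W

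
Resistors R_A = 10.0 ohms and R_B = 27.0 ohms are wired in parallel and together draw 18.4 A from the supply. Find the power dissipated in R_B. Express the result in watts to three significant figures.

Parallel branches share V, not I — compute V via R_eq, then use V²/R for the target branch.
1/R_eq = 1/10.0 + 1/27.0 ⇒ R_eq = 7.297 Ω
V = I_total × R_eq = 18.40 × 7.297 = 134.3 V
P_R_B = V² / R_B = (134.3)² / 27.0 = 667.7 W

668 W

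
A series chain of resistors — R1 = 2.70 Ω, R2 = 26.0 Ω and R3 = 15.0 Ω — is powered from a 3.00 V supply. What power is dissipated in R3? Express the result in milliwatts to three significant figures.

In a series string the same current flows through every resistor — find that current, then P = I²R for the one we want.
R_total = 2.70 + 26.0 + 15.0 = 43.70 Ω
I = V / R_total = 3.00 / 43.70 = 0.06865 A
P_R3 = I² × R3 = (0.06865)² × 15.0 = 0.07069 W

70.7 mW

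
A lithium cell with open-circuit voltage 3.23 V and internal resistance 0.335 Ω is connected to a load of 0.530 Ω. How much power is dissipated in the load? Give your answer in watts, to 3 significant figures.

7.39 W

The internal resistance and the load are in series, so the same I flows through both; get I from ε/(r+R), then I²R for the load.
I = ε / (r + R) = 3.23 / (0.335 + 0.530) = 3.734 A
P_load = I² R = (3.734)² × 0.530 = 7.390 W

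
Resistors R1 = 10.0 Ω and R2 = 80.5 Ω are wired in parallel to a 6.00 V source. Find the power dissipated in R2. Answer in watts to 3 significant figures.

0.447 W

R2 sits directly across the source, so P = V²/R with V = 6.00 V.
P_R2 = V² / R2 = (6.00)² / 80.5 Ω = 0.4472 W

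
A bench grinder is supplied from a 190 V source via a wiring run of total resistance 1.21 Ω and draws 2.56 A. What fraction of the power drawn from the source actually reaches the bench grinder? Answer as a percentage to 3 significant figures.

98.4 %

The wiring run carries the full 2.56 A.
P_line = I² R_line = (2.560)² × 1.21 = 7.930 W
P_source = V I = 190 × 2.560 = 486.4 W; P_load = 478.5 W
η = P_load / P_source = 478.5 / 486.4 = 0.9837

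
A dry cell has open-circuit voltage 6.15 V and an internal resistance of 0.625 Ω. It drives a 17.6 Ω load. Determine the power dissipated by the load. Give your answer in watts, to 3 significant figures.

The internal resistance and the load are in series, so the same I flows through both; get I from ε/(r+R), then I²R for the load.
I = ε / (r + R) = 6.15 / (0.625 + 17.6) = 0.3374 A
P_load = I² R = (0.3374)² × 17.6 = 2.004 W

2.00 W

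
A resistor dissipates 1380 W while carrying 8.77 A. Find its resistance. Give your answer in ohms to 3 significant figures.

Rearranging the power relation for the two known quantities gives R = P / I².
R = 1380 / (8.770)² = 17.94 Ω

17.9 Ω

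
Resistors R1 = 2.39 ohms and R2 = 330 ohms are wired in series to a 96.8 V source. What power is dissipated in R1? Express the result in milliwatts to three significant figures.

203 mW

Every series element carries the same I. Get I from the total resistance, then P = I² × R1.
R_total = 2.39 + 330 = 332.4 Ω
I = V / R_total = 96.8 / 332.4 = 0.2912 A
P_R1 = I² × R1 = (0.2912)² × 2.39 = 0.2027 W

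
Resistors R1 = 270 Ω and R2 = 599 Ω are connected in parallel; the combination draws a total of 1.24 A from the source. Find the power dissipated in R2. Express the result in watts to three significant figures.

The branches share the same voltage, but only the total current is given — find V from the equivalent resistance first.
1/R_eq = 1/270 + 1/599 ⇒ R_eq = 186.1 Ω
V = I_total × R_eq = 1.240 × 186.1 = 230.8 V
P_R2 = V² / R2 = (230.8)² / 599 = 88.91 W

88.9 W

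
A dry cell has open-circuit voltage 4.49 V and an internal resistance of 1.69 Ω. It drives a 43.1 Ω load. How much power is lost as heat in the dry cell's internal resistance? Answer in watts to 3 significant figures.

0.0170 W

r is in series with the load, so it carries the full circuit current — the loss in it is I²r.
I = ε / (r + R) = 4.49 / (1.69 + 43.1) = 0.1002 A
P_int = I² r = (0.1002)² × 1.69 = 0.01698 W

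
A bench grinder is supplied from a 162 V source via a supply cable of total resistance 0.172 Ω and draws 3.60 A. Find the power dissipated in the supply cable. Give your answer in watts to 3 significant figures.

2.23 W

The supply cable is a series resistance carrying the load current; its dissipation is I²R_line.
The supply cable carries the full 3.60 A.
P_line = I² R_line = (3.600)² × 0.172 = 2.229 W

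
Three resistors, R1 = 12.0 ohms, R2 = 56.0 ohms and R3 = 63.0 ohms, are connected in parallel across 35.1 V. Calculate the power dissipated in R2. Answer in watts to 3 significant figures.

Every branch has 35.1 V across it, so for R2 the power is simply V²/R.
P_R2 = V² / R2 = (35.1)² / 56.0 Ω = 22.00 W

22.0 W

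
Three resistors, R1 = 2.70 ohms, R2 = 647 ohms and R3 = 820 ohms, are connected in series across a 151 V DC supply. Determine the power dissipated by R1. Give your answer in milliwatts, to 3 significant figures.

Every series element carries the same I. Get I from the total resistance, then P = I² × R1.
R_total = 2.70 + 647 + 820 = 1470 Ω
I = V / R_total = 151 / 1470 = 0.1027 A
P_R1 = I² × R1 = (0.1027)² × 2.70 = 0.02850 W

28.5 mW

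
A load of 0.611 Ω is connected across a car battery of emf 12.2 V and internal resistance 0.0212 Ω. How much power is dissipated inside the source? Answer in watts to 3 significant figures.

The source's internal resistance is just another series element carrying I; its dissipation is I²r.
I = ε / (r + R) = 12.2 / (0.0212 + 0.611) = 19.30 A
P_int = I² r = (19.30)² × 0.0212 = 7.895 W

7.89 W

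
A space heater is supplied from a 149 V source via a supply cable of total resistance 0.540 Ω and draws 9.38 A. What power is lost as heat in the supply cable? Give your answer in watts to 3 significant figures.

47.5 W

Line loss is just I²R for the cable — we know both I and R_line directly.
The supply cable carries the full 9.38 A.
P_line = I² R_line = (9.380)² × 0.540 = 47.51 W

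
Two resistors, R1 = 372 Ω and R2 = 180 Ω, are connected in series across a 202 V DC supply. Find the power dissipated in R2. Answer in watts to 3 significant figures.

Series elements share the same current, so find I first, then use P = I²R.
R_total = 372 + 180 = 552.0 Ω
I = V / R_total = 202 / 552.0 = 0.3659 A
P_R2 = I² × R2 = (0.3659)² × 180 = 24.10 W

24.1 W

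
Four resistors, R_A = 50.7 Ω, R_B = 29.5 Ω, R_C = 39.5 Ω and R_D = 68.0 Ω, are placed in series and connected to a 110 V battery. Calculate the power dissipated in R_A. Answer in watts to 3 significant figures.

17.4 W

Series elements share the same current, so find I first, then use P = I²R.
R_total = 50.7 + 29.5 + 39.5 + 68.0 = 187.7 Ω
I = V / R_total = 110 / 187.7 = 0.5860 A
P_R_A = I² × R_A = (0.5860)² × 50.7 = 17.41 W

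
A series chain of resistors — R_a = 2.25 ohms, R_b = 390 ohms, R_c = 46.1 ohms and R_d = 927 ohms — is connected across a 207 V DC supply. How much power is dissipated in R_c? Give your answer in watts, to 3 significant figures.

1.06 W

The current is common to all series resistors; compute it, then apply P = I²R for the target.
R_total = 2.25 + 390 + 46.1 + 927 = 1365 Ω
I = V / R_total = 207 / 1365 = 0.1516 A
P_R_c = I² × R_c = (0.1516)² × 46.1 = 1.060 W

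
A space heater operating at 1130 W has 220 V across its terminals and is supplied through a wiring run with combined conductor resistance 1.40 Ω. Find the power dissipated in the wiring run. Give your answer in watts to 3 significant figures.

36.9 W

Only the current and the line resistance are needed for the I²R loss.
I = P / V = 1130 / 220 = 5.136 A through the wiring run.
P_line = I² R_line = (5.136)² × 1.40 = 36.94 W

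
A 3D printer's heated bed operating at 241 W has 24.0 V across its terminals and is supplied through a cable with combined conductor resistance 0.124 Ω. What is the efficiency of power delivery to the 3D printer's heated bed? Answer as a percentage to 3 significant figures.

95.1 %

I = P / V = 241 / 24.0 = 10.04 A through the cable.
P_line = I² R_line = (10.04)² × 0.124 = 12.50 W
P_source = P_load + P_line = 241.0 + 12.50 = 253.5 W
η = P_load / P_source = 241.0 / 253.5 = 0.9507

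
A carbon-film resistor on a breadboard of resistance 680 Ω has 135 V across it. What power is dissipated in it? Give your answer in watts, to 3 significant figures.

V and R are stated; P = V²/R avoids computing the current.
P = (135 V)² / 680 Ω = 26.80 W

26.8 W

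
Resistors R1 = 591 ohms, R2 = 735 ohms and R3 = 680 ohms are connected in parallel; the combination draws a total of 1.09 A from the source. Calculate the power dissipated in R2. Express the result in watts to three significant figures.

79.0 W

Only the total current is stated, so first find the parallel equivalent to get the voltage across the combination.
1/R_eq = 1/591 + 1/735 + 1/680 ⇒ R_eq = 221.1 Ω
V = I_total × R_eq = 1.090 × 221.1 = 241.0 V
P_R2 = V² / R2 = (241.0)² / 735 = 79.01 W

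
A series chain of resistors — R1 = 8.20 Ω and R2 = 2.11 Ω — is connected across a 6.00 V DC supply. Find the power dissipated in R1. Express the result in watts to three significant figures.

The current is common to all series resistors; compute it, then apply P = I²R for the target.
R_total = 8.20 + 2.11 = 10.31 Ω
I = V / R_total = 6.00 / 10.31 = 0.5820 A
P_R1 = I² × R1 = (0.5820)² × 8.20 = 2.777 W

2.78 W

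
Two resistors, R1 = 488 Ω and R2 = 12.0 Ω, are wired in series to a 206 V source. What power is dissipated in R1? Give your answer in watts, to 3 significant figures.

The current is common to all series resistors; compute it, then apply P = I²R for the target.
R_total = 488 + 12.0 = 500.0 Ω
I = V / R_total = 206 / 500.0 = 0.4120 A
P_R1 = I² × R1 = (0.4120)² × 488 = 82.84 W

82.8 W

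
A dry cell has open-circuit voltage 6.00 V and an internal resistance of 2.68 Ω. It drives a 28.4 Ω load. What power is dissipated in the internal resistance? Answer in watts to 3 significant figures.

0.0999 W

Internal loss is I²r, with I set by the total series resistance r+R.
I = ε / (r + R) = 6.00 / (2.68 + 28.4) = 0.1931 A
P_int = I² r = (0.1931)² × 2.68 = 0.09988 W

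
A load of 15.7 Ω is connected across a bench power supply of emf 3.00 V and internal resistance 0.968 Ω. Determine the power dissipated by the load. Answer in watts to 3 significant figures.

With r and R in series, I = ε/(r+R); the load dissipates I²R.
I = ε / (r + R) = 3.00 / (0.968 + 15.7) = 0.1800 A
P_load = I² R = (0.1800)² × 15.7 = 0.5086 W

0.509 W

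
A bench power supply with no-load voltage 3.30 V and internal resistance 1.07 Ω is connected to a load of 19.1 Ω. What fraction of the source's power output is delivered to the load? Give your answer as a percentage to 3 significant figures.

Both r and R carry the same current, so the power split is just the resistance split: η = R/(R+r).
η = R / (R + r) = 19.1 / (19.1 + 1.07) = 0.9470

94.7 %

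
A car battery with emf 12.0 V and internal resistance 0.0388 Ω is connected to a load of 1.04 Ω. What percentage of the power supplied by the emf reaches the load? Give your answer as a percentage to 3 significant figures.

Efficiency is P_load / P_total. With a series r and R sharing the same I, P = I²R for each, so η = R/(R+r).
η = R / (R + r) = 1.04 / (1.04 + 0.0388) = 0.9640

96.4 %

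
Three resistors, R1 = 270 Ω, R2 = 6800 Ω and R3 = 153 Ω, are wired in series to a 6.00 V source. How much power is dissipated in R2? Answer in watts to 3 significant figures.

Since the resistors are in series they all carry the loop current I = V/R_total; the power in any one is I²R.
R_total = 270 + 6800 + 153 = 7223 Ω
I = V / R_total = 6.00 / 7223 = 0.0008307 A
P_R2 = I² × R2 = (0.0008307)² × 6800 = 0.004692 W

0.00469 W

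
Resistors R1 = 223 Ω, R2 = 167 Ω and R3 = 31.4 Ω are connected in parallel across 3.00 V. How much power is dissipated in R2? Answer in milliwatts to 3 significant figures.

53.9 mW

Every branch has 3.00 V across it, so for R2 the power is simply V²/R.
P_R2 = V² / R2 = (3.00)² / 167 Ω = 0.05389 W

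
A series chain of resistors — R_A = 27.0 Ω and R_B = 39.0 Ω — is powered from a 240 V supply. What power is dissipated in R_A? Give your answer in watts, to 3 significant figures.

Every series element carries the same I. Get I from the total resistance, then P = I² × R_A.
R_total = 27.0 + 39.0 = 66.00 Ω
I = V / R_total = 240 / 66.00 = 3.636 A
P_R_A = I² × R_A = (3.636)² × 27.0 = 357.0 W

357 W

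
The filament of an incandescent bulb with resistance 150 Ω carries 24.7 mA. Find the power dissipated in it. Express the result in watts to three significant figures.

0.0915 W

With I and R stated, P = I²R applies in one step.
P = (0.02470 A)² × 150 Ω = 0.09151 W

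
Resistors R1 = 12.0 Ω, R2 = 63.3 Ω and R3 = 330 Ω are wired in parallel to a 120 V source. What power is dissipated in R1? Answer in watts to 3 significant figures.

Each parallel branch sees the full supply voltage, so P = V²/R applies directly to the target branch.
P_R1 = V² / R1 = (120)² / 12.0 Ω = 1200 W

1200 W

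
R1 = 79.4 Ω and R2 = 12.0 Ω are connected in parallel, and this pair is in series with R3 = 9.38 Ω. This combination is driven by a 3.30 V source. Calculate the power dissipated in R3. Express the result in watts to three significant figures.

Collapse the R1‖R2 pair into one equivalent R_p; then R_p and R3 form a series string.
R_p = (79.4×12.0)/(79.4+12.0) = 10.42 Ω
R_total = R_p + 9.38 = 10.42 + 9.38 = 19.80 Ω
I = V / R_total = 3.30 / 19.80 = 0.1666 A
R3 is the series element, so its power is I²R.
P_R3 = (0.1666)² × 9.38 = 0.2604 W

0.260 W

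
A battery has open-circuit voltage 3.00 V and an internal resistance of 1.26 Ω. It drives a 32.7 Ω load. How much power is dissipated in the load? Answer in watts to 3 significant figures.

Load and internal resistance form a series loop — compute the loop current, then the load power via I²R.
I = ε / (r + R) = 3.00 / (1.26 + 32.7) = 0.08834 A
P_load = I² R = (0.08834)² × 32.7 = 0.2552 W

0.255 W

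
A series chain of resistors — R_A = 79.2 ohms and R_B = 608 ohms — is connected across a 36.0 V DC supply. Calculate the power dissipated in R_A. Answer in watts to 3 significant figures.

The current is common to all series resistors; compute it, then apply P = I²R for the target.
R_total = 79.2 + 608 = 687.2 Ω
I = V / R_total = 36.0 / 687.2 = 0.05239 A
P_R_A = I² × R_A = (0.05239)² × 79.2 = 0.2174 W

0.217 W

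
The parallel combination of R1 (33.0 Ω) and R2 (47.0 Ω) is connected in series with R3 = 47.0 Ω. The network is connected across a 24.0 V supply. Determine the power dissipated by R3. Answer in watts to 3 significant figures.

Collapse the R1‖R2 pair into one equivalent R_p; then R_p and R3 form a series string.
R_p = (33.0×47.0)/(33.0+47.0) = 19.39 Ω
R_total = R_p + 47.0 = 19.39 + 47.0 = 66.39 Ω
I = V / R_total = 24.0 / 66.39 = 0.3615 A
All the supply current flows through R3; use P = I²R3.
P_R3 = (0.3615)² × 47.0 = 6.143 W

6.14 W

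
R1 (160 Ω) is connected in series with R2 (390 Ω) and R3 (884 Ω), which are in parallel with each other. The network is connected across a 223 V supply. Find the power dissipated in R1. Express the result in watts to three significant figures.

Collapse R2‖R3 to a single equivalent, reducing the network to two series elements.
R_p = (390×884)/(390+884) = 270.6 Ω
R_total = 160 + 270.6 = 430.6 Ω
I = V / R_total = 223 / 430.6 = 0.5179 A
R1 carries the full series current, so P = I²R.
P_R1 = (0.5179)² × 160 = 42.91 W

42.9 W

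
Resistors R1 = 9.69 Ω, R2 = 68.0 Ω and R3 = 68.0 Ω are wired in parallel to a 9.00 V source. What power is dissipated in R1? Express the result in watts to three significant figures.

8.36 W

The supply voltage appears across each parallel branch — just use P = V²/R1.
P_R1 = V² / R1 = (9.00)² / 9.69 Ω = 8.359 W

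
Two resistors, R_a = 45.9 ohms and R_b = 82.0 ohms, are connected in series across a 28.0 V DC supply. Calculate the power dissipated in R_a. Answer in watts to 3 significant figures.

Since the resistors are in series they all carry the loop current I = V/R_total; the power in any one is I²R.
R_total = 45.9 + 82.0 = 127.9 Ω
I = V / R_total = 28.0 / 127.9 = 0.2189 A
P_R_a = I² × R_a = (0.2189)² × 45.9 = 2.200 W

2.20 W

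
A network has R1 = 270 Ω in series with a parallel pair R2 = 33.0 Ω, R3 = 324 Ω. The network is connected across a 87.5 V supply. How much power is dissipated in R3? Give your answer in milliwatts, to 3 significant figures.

Replace R2 and R3 with their parallel equivalent so the circuit becomes R1 in series with R_p.
R_p = (33.0×324)/(33.0+324) = 29.95 Ω
R_total = 270 + 29.95 = 299.9 Ω
I = V / R_total = 87.5 / 299.9 = 0.2917 A
Voltage across the parallel pair: V_p = I × R_p = 0.2917 × 29.95 = 8.737 V
R3 sees V_p directly, so P = V_p² / R3.
P_R3 = (8.737)² / 324 = 0.2356 W

236 mW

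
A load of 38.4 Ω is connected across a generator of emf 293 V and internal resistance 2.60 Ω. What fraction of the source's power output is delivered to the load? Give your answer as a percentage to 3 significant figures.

93.7 %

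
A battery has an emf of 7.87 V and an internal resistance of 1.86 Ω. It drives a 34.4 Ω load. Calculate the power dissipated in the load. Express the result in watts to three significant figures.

1.62 W

With r and R in series, I = ε/(r+R); the load dissipates I²R.
I = ε / (r + R) = 7.87 / (1.86 + 34.4) = 0.2170 A
P_load = I² R = (0.2170)² × 34.4 = 1.621 W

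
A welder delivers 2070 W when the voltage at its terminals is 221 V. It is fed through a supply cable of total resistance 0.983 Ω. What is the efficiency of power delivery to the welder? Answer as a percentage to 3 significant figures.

I = P / V = 2070 / 221 = 9.367 A through the supply cable.
P_line = I² R_line = (9.367)² × 0.983 = 86.24 W
P_source = P_load + P_line = 2070 + 86.24 = 2156 W
η = P_load / P_source = 2070 / 2156 = 0.9600

96.0 %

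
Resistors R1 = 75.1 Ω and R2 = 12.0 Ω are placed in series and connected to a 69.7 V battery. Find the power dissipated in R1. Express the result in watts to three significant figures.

48.1 W

Every series element carries the same I. Get I from the total resistance, then P = I² × R1.
R_total = 75.1 + 12.0 = 87.10 Ω
I = V / R_total = 69.7 / 87.10 = 0.8002 A
P_R1 = I² × R1 = (0.8002)² × 75.1 = 48.09 W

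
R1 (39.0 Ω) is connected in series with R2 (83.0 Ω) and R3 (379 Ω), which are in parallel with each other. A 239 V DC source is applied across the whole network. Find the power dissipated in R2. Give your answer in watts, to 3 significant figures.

First combine the parallel branches into one equivalent R_p, then R1 + R_p is a series pair.
R_p = (83.0×379)/(83.0+379) = 68.09 Ω
R_total = 39.0 + 68.09 = 107.1 Ω
I = V / R_total = 239 / 107.1 = 2.232 A
Voltage across the parallel pair: V_p = I × R_p = 2.232 × 68.09 = 152.0 V
R2 is across V_p, so use P = V²/R for that branch.
P_R2 = (152.0)² / 83.0 = 278.2 W

278 W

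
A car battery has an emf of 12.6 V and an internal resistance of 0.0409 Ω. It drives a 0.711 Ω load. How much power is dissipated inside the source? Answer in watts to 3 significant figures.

11.5 W

Internal loss is I²r, with I set by the total series resistance r+R.
I = ε / (r + R) = 12.6 / (0.0409 + 0.711) = 16.76 A
P_int = I² r = (16.76)² × 0.0409 = 11.49 W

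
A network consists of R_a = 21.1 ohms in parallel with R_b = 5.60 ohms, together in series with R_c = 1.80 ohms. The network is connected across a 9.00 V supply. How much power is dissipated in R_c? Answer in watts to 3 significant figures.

Collapse the R_a‖R_b pair into one equivalent R_p; then R_p and R_c form a series string.
R_p = (21.1×5.60)/(21.1+5.60) = 4.425 Ω
R_total = R_p + 1.80 = 4.425 + 1.80 = 6.225 Ω
I = V / R_total = 9.00 / 6.225 = 1.446 A
R_c is the series element, so its power is I²R.
P_R_c = (1.446)² × 1.80 = 3.762 W

3.76 W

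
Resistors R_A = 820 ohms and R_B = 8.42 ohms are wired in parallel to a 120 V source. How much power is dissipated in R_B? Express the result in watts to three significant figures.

1710 W

Every branch has 120 V across it, so for R_B the power is simply V²/R.
P_R_B = V² / R_B = (120)² / 8.42 Ω = 1710 W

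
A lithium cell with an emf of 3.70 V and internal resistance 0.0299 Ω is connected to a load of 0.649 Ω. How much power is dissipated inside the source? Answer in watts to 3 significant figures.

0.888 W

The source's internal resistance is just another series element carrying I; its dissipation is I²r.
I = ε / (r + R) = 3.70 / (0.0299 + 0.649) = 5.450 A
P_int = I² r = (5.450)² × 0.0299 = 0.8881 W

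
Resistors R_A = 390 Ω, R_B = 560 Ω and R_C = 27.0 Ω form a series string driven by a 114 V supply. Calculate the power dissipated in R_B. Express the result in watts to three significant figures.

7.62 W

In a series string the same current flows through every resistor — find that current, then P = I²R for the one we want.
R_total = 390 + 560 + 27.0 = 977.0 Ω
I = V / R_total = 114 / 977.0 = 0.1167 A
P_R_B = I² × R_B = (0.1167)² × 560 = 7.624 W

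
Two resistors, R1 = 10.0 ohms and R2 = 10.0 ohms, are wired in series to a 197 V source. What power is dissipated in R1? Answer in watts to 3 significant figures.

970 W

The current is common to all series resistors; compute it, then apply P = I²R for the target.
R_total = 10.0 + 10.0 = 20.00 Ω
I = V / R_total = 197 / 20.00 = 9.850 A
P_R1 = I² × R1 = (9.850)² × 10.0 = 970.2 W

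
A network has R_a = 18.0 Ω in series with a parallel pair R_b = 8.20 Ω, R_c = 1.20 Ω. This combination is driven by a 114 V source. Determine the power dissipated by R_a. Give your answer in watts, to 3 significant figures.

Replace R_b and R_c with their parallel equivalent so the circuit becomes R_a in series with R_p.
R_p = (8.20×1.20)/(8.20+1.20) = 1.047 Ω
R_total = 18.0 + 1.047 = 19.05 Ω
I = V / R_total = 114 / 19.05 = 5.985 A
The full supply current passes through R_a: P = I²R.
P_R_a = (5.985)² × 18.0 = 644.8 W

645 W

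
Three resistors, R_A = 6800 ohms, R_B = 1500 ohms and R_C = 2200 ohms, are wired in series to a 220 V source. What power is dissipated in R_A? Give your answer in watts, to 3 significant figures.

Since the resistors are in series they all carry the loop current I = V/R_total; the power in any one is I²R.
R_total = 6800 + 1500 + 2200 = 10500 Ω
I = V / R_total = 220 / 10500 = 0.02095 A
P_R_A = I² × R_A = (0.02095)² × 6800 = 2.985 W

2.99 W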